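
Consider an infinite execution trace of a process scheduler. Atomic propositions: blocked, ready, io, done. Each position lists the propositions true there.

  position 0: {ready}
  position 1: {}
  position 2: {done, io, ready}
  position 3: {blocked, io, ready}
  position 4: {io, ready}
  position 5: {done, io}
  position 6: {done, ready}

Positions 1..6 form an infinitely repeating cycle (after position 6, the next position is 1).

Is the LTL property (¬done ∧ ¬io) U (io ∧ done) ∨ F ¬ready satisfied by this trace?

Yes

Walking from position 0: io ∧ done first holds at position 2, and ¬done ∧ ¬io holds at every earlier position along the way, so (¬done ∧ ¬io) U (io ∧ done) holds.
¬ready holds at position 1, which is reachable from 0, so F ¬ready holds.
At position 0: (¬done ∧ ¬io) U (io ∧ done) is true; F ¬ready is true; so (¬done ∧ ¬io) U (io ∧ done) ∨ F ¬ready is true.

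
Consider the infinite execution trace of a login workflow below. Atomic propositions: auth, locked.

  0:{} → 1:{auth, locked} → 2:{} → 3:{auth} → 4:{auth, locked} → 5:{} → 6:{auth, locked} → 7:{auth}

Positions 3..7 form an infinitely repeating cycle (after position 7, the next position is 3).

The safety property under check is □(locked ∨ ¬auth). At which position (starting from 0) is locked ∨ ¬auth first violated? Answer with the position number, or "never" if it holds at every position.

Check locked ∨ ¬auth at each position in order: 0 ✓, 1 ✓, 2 ✓.
At position 3 the labels are {auth}, so locked ∨ ¬auth is false there. This is the first violation.

3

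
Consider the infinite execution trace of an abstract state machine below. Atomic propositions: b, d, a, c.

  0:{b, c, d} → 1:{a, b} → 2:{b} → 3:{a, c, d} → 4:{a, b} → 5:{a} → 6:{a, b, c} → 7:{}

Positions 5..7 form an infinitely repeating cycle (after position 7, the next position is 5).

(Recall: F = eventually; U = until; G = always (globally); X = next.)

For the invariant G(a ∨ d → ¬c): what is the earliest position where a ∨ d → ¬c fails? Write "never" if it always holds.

0

At position 0 the labels are {b, c, d}, so a ∨ d → ¬c is false there. This is the first violation.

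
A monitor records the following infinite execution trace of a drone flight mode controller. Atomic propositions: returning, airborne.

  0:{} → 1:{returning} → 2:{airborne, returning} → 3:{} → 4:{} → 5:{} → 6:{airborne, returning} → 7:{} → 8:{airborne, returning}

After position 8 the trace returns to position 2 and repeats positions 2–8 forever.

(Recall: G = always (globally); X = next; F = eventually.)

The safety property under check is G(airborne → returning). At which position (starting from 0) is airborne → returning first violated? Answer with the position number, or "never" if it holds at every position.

airborne → returning holds at every position 0..8, and those are all the positions the trace ever visits, so the invariant G(airborne → returning) is never violated.

never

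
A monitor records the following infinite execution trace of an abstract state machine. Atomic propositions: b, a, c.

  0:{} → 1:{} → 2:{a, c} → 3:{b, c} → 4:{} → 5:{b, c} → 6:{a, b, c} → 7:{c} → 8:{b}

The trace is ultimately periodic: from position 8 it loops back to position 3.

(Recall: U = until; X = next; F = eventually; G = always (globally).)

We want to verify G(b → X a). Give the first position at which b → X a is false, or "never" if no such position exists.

3

Check b → X a at each position in order: 0 ✓, 1 ✓, 2 ✓.
At position 3 the labels are {b, c} and the next position 4 has {}, so b → X a is false there. This is the first violation.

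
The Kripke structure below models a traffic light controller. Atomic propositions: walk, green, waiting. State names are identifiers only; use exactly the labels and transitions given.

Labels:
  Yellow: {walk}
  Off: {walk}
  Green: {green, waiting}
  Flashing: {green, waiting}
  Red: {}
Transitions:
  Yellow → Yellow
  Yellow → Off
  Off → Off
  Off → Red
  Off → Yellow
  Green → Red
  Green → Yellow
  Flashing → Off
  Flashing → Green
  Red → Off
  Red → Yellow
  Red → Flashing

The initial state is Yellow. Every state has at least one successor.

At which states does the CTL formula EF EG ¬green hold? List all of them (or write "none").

States satisfying EG ¬green: {Yellow, Off, Red}.
States satisfying EF EG ¬green: {Yellow, Off, Green, Flashing, Red}.

{Yellow, Off, Green, Flashing, Red}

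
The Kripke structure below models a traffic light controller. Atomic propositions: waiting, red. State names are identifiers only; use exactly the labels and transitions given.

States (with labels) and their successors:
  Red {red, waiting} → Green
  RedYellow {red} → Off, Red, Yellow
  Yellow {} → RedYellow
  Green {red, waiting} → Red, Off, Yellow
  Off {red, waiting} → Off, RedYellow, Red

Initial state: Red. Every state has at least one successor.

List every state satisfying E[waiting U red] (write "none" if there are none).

{Red, RedYellow, Green, Off}

States satisfying waiting: {Red, Green, Off}.
States satisfying red: {Red, RedYellow, Green, Off}.
States satisfying E[waiting U red]: {Red, RedYellow, Green, Off}.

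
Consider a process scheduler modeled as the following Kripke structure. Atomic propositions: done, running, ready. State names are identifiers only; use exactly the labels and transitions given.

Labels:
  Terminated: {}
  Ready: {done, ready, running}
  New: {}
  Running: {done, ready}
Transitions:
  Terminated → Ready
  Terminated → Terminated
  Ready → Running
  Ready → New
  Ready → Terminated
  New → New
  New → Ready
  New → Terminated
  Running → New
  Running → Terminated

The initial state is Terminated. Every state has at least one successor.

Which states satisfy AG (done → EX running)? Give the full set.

States satisfying done → EX running: {Terminated, New}.
States satisfying AG (done → EX running): ∅.

none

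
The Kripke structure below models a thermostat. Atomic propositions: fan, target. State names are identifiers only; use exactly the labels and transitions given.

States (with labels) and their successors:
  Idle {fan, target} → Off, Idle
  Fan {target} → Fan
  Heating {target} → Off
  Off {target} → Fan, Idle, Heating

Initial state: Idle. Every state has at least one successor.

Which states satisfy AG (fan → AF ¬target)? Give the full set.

States satisfying fan → AF ¬target: {Fan, Heating, Off}.
States satisfying AG (fan → AF ¬target): {Fan}.

{Fan}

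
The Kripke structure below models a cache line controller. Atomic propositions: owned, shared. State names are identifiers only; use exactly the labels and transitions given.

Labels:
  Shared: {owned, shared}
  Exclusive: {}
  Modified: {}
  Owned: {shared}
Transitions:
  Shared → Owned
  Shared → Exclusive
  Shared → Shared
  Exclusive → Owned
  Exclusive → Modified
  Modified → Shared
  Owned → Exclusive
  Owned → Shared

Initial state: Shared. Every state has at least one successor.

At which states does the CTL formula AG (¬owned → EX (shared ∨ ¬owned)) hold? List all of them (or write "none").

{Shared, Exclusive, Modified, Owned}

States satisfying ¬owned → EX (shared ∨ ¬owned): {Shared, Exclusive, Modified, Owned}.
States satisfying AG (¬owned → EX (shared ∨ ¬owned)): {Shared, Exclusive, Modified, Owned}.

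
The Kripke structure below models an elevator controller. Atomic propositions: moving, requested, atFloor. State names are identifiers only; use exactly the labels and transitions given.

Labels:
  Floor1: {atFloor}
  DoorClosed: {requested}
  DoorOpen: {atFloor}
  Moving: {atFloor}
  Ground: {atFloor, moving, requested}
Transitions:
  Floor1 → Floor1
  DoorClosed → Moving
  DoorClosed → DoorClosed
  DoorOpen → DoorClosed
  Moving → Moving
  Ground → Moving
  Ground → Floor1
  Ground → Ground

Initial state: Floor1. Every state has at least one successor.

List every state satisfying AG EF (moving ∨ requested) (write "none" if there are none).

none

States satisfying EF (moving ∨ requested): {DoorClosed, DoorOpen, Ground}.
States satisfying AG EF (moving ∨ requested): ∅.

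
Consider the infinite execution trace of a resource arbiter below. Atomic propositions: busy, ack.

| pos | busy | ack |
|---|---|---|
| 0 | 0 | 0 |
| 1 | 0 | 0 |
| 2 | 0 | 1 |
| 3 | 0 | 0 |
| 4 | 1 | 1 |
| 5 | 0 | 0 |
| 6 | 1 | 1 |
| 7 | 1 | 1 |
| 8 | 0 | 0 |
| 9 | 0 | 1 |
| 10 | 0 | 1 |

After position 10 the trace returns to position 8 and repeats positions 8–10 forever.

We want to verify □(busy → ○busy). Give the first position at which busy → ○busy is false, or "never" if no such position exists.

4

Check busy → ○busy at each position in order: 0 ✓, 1 ✓, 2 ✓, 3 ✓.
At position 4 the labels are {ack, busy} and the next position 5 has {}, so busy → ○busy is false there. This is the first violation.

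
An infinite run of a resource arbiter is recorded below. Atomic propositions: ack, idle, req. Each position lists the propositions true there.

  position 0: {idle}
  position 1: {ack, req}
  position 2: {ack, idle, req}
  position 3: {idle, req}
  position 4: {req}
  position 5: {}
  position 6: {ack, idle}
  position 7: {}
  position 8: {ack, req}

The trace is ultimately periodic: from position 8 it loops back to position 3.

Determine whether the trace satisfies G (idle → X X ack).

idle → X X ack must hold at every position from 0 onward. It fails at position 2, so G (idle → X X ack) is false.
Positions where idle holds: 0, 2, 3, 6.
Check X X ack at each: 0→ok, 2→fails, 3→fails, 6→ok.

Does not hold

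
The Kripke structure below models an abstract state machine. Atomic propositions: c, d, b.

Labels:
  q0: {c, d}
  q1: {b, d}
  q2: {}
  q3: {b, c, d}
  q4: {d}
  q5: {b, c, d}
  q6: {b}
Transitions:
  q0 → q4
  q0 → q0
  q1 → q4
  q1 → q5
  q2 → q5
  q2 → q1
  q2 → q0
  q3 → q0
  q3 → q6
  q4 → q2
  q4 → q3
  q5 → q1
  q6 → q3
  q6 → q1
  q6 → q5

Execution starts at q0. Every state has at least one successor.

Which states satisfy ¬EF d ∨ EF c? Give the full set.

{q0, q1, q2, q3, q4, q5, q6}

States satisfying d: {q0, q1, q3, q4, q5}.
States satisfying EF d: {q0, q1, q2, q3, q4, q5, q6}.
States satisfying ¬EF d: ∅.
States satisfying c: {q0, q3, q5}.
States satisfying EF c: {q0, q1, q2, q3, q4, q5, q6}.
States satisfying ¬EF d ∨ EF c: {q0, q1, q2, q3, q4, q5, q6}.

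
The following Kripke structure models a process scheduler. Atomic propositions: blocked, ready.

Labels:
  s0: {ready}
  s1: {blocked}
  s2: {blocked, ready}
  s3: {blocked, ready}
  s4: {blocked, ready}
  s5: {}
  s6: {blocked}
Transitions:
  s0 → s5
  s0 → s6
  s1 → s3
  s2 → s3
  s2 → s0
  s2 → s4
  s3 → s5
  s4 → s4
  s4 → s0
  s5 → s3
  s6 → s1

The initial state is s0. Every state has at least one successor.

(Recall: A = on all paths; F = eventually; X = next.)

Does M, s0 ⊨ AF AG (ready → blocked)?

States satisfying AG (ready → blocked): {s1, s3, s5, s6}.
States satisfying AF AG (ready → blocked): {s0, s1, s3, s5, s6}.
s0 ∈ Sat(AF AG (ready → blocked)).

Yes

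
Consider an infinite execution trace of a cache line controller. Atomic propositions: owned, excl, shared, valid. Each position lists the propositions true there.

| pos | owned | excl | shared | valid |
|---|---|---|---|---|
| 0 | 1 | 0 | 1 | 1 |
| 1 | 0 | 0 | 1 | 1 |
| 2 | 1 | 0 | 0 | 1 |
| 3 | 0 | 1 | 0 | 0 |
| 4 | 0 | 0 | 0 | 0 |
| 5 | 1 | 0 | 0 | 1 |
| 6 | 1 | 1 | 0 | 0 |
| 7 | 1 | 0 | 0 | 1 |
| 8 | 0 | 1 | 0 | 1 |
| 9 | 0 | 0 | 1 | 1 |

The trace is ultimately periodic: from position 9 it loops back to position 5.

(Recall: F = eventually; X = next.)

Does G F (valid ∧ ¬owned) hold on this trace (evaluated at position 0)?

F (valid ∧ ¬owned) holds at every position 0..9, and those are all positions ever visited, so G F (valid ∧ ¬owned) holds.

Holds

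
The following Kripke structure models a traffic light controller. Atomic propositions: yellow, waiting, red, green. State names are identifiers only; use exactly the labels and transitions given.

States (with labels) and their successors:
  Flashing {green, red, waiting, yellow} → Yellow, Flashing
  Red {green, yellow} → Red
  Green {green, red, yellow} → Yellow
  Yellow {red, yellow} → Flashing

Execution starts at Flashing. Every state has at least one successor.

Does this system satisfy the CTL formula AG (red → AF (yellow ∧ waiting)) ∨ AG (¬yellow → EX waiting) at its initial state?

Yes

States satisfying red → AF (yellow ∧ waiting): {Flashing, Red, Green, Yellow}.
States satisfying AG (red → AF (yellow ∧ waiting)): {Flashing, Red, Green, Yellow}.
States satisfying ¬yellow → EX waiting: {Flashing, Red, Green, Yellow}.
States satisfying AG (¬yellow → EX waiting): {Flashing, Red, Green, Yellow}.
States satisfying AG (red → AF (yellow ∧ waiting)) ∨ AG (¬yellow → EX waiting): {Flashing, Red, Green, Yellow}.
Flashing ∈ Sat(AG (red → AF (yellow ∧ waiting)) ∨ AG (¬yellow → EX waiting)).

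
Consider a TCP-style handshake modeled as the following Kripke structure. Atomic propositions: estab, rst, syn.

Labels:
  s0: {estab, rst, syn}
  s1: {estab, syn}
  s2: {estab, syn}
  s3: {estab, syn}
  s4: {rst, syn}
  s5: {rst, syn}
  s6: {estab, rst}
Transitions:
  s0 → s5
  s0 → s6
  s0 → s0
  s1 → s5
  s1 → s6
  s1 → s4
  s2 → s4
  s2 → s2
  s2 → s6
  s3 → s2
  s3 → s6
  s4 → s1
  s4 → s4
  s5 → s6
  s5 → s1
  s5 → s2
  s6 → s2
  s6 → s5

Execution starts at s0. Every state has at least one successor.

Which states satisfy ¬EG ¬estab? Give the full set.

{s0, s1, s2, s3, s5, s6}

States satisfying ¬estab: {s4, s5}.
States satisfying EG ¬estab: {s4}.
States satisfying ¬EG ¬estab: {s0, s1, s2, s3, s5, s6}.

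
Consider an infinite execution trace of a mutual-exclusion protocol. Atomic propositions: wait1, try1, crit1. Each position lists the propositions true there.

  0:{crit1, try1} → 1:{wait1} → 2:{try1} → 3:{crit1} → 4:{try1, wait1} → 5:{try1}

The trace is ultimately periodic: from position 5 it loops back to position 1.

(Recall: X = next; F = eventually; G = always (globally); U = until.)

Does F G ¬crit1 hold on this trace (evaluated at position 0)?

G ¬crit1 is false at every position 0..5, so it never becomes true and F G ¬crit1 fails.

No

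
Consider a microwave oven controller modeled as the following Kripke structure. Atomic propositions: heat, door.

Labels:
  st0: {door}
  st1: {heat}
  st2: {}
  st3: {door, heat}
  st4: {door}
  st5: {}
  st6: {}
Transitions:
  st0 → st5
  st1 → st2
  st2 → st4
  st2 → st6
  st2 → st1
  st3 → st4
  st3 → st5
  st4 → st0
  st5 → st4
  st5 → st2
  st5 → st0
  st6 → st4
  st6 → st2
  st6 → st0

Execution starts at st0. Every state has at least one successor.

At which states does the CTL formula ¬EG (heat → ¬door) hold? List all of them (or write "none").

{st3}

States satisfying heat → ¬door: {st0, st1, st2, st4, st5, st6}.
States satisfying EG (heat → ¬door): {st0, st1, st2, st4, st5, st6}.
States satisfying ¬EG (heat → ¬door): {st3}.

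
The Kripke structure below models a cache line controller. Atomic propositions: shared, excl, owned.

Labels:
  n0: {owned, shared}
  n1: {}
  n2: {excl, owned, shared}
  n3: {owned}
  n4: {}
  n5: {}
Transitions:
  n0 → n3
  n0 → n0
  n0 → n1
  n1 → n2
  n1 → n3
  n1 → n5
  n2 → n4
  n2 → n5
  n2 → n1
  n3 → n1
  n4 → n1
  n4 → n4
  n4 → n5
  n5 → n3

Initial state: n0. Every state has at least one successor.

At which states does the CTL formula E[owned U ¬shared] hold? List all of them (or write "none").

{n0, n1, n2, n3, n4, n5}

States satisfying owned: {n0, n2, n3}.
States satisfying ¬shared: {n1, n3, n4, n5}.
States satisfying E[owned U ¬shared]: {n0, n1, n2, n3, n4, n5}.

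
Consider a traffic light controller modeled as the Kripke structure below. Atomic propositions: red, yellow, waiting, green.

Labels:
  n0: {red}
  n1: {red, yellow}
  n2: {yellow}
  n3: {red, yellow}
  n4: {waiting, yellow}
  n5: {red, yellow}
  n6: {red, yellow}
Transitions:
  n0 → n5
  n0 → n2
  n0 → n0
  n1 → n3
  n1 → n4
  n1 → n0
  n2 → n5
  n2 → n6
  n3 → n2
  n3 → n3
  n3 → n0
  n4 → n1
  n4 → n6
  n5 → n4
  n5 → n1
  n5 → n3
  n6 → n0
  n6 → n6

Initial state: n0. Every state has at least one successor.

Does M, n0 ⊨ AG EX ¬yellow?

States satisfying EX ¬yellow: {n0, n1, n3, n6}.
States satisfying AG EX ¬yellow: ∅.
n2 is reachable from n0 and violates EX ¬yellow, so AG fails at n0.
n0 ∉ Sat(AG EX ¬yellow).

Violated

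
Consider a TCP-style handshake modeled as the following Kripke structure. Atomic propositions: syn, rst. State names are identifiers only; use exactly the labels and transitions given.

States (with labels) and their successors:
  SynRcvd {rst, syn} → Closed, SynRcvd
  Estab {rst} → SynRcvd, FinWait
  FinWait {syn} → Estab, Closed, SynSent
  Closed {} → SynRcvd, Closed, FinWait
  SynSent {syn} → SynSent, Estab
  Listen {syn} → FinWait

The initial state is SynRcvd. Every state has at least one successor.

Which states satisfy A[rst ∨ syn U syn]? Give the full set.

States satisfying rst ∨ syn: {SynRcvd, Estab, FinWait, SynSent, Listen}.
States satisfying syn: {SynRcvd, FinWait, SynSent, Listen}.
States satisfying A[rst ∨ syn U syn]: {SynRcvd, Estab, FinWait, SynSent, Listen}.

{SynRcvd, Estab, FinWait, SynSent, Listen}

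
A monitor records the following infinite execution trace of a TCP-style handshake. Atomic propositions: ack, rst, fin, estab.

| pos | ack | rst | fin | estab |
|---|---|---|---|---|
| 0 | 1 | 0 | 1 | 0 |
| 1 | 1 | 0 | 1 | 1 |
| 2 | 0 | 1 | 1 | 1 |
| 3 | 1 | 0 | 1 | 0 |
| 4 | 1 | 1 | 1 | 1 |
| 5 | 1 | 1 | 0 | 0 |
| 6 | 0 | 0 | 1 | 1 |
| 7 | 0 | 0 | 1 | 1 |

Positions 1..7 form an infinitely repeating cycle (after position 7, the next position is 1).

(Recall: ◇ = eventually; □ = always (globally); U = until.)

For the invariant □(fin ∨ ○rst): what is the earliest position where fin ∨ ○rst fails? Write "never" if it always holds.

Check fin ∨ ○rst at each position in order: 0 ✓, 1 ✓, 2 ✓, 3 ✓, 4 ✓.
At position 5 the labels are {ack, rst} and the next position 6 has {estab, fin}, so fin ∨ ○rst is false there. This is the first violation.

5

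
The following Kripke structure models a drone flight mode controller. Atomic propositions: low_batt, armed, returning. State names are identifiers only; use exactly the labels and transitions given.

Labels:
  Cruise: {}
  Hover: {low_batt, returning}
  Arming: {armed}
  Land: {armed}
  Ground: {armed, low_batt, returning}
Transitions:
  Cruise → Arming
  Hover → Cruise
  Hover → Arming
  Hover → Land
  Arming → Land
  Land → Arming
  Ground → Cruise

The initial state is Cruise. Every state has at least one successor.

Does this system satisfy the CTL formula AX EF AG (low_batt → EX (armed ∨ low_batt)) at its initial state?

Holds

States satisfying EF AG (low_batt → EX (armed ∨ low_batt)): {Cruise, Hover, Arming, Land, Ground}.
States satisfying AX EF AG (low_batt → EX (armed ∨ low_batt)): {Cruise, Hover, Arming, Land, Ground}.
Cruise ∈ Sat(AX EF AG (low_batt → EX (armed ∨ low_batt))).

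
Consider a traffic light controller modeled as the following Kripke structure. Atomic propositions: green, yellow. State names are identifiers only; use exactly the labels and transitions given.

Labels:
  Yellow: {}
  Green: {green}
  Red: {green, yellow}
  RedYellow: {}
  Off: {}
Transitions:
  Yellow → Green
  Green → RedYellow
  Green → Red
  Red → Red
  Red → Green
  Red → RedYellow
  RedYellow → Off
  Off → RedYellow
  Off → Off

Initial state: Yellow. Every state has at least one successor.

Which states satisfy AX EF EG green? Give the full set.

States satisfying EF EG green: {Yellow, Green, Red}.
States satisfying AX EF EG green: {Yellow}.

{Yellow}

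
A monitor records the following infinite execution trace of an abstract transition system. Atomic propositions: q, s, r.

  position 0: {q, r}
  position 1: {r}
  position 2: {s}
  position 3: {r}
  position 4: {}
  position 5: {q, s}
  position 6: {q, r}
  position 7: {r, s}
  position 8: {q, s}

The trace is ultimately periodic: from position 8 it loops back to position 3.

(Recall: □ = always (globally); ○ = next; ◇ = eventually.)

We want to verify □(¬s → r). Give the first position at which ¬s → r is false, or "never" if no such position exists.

4

Check ¬s → r at each position in order: 0 ✓, 1 ✓, 2 ✓, 3 ✓.
At position 4 the labels are {}, so ¬s → r is false there. This is the first violation.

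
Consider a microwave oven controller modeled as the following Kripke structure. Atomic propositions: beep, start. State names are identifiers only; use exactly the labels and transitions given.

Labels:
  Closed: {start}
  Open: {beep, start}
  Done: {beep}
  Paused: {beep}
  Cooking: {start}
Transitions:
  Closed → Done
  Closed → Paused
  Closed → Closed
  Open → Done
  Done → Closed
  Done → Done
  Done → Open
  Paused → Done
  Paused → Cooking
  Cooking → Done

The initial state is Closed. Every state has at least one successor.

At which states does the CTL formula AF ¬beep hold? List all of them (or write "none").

{Closed, Cooking}

States satisfying ¬beep: {Closed, Cooking}.
States satisfying AF ¬beep: {Closed, Cooking}.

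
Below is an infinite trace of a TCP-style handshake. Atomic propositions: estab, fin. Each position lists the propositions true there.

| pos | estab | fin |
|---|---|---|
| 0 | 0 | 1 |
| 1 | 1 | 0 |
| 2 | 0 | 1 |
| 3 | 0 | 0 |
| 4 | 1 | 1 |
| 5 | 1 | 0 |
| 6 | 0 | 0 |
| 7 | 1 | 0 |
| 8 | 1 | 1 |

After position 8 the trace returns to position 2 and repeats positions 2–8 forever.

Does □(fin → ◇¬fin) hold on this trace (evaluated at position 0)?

Yes

fin → ◇¬fin holds at every position 0..8, and those are all positions ever visited, so □(fin → ◇¬fin) holds.
Positions where fin holds: 0, 2, 4, 8.
Check ◇¬fin at each: 0→ok, 2→ok, 4→ok, 8→ok.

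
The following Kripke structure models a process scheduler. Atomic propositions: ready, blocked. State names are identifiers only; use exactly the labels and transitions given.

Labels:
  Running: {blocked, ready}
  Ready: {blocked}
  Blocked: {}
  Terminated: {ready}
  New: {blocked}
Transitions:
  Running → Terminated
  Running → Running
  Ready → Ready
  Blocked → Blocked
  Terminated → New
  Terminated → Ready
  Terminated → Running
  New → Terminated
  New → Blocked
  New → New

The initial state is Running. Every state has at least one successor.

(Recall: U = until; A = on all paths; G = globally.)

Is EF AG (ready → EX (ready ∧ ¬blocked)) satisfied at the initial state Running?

Satisfied

States satisfying AG (ready → EX (ready ∧ ¬blocked)): {Ready, Blocked}.
States satisfying EF AG (ready → EX (ready ∧ ¬blocked)): {Running, Ready, Blocked, Terminated, New}.
Some path from Running reaches a state where AG (ready → EX (ready ∧ ¬blocked)) holds.
Running ∈ Sat(EF AG (ready → EX (ready ∧ ¬blocked))).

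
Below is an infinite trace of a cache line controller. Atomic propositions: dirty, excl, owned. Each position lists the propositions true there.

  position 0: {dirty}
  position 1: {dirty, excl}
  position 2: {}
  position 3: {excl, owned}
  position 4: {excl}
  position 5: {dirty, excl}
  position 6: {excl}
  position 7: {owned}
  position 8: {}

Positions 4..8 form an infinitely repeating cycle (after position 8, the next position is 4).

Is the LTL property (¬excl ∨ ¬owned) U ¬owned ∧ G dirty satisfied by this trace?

Walking from position 0: ¬owned first holds at position 0, and ¬excl ∨ ¬owned holds at every earlier position along the way, so (¬excl ∨ ¬owned) U ¬owned holds.
dirty must hold at every position from 0 onward. It fails at position 2, so G dirty is false.
At position 0: (¬excl ∨ ¬owned) U ¬owned is true; G dirty is false; so (¬excl ∨ ¬owned) U ¬owned ∧ G dirty is false.

Violated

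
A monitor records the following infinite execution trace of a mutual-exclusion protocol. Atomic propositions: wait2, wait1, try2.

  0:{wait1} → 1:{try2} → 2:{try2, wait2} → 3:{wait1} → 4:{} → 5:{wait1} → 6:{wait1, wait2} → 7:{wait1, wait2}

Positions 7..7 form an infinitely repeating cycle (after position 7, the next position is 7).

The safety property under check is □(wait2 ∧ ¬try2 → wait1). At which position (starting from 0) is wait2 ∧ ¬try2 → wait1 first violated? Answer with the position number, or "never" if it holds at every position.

wait2 ∧ ¬try2 → wait1 holds at every position 0..7, and those are all the positions the trace ever visits, so the invariant □(wait2 ∧ ¬try2 → wait1) is never violated.

never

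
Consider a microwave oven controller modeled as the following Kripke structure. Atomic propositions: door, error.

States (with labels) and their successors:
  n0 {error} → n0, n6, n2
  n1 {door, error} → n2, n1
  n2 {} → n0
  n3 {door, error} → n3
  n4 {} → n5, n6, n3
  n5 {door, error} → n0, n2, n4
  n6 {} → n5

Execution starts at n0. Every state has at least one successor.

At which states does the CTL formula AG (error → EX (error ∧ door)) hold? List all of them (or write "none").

{n3}

States satisfying error → EX (error ∧ door): {n1, n2, n3, n4, n6}.
States satisfying AG (error → EX (error ∧ door)): {n3}.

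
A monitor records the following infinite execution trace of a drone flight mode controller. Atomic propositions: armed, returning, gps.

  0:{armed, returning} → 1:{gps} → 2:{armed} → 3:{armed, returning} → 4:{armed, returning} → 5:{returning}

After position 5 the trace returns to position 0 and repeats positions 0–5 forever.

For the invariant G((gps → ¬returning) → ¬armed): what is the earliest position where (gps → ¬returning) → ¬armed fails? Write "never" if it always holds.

At position 0 the labels are {armed, returning}, so (gps → ¬returning) → ¬armed is false there. This is the first violation.

0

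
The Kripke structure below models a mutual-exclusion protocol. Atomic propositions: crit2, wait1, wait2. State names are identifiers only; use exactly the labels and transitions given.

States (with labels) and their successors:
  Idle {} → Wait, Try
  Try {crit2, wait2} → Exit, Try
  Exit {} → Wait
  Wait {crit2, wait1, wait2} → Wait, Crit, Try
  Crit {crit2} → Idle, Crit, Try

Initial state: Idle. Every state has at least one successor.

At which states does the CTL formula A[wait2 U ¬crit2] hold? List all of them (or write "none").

{Idle, Exit}

States satisfying wait2: {Try, Wait}.
States satisfying ¬crit2: {Idle, Exit}.
States satisfying A[wait2 U ¬crit2]: {Idle, Exit}.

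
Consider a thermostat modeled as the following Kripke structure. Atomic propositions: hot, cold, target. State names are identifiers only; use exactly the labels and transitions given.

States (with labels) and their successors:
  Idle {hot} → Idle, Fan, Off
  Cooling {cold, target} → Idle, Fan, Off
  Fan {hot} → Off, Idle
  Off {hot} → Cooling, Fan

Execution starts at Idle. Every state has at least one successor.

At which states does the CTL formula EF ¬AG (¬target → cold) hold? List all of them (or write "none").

{Idle, Cooling, Fan, Off}

States satisfying ¬AG (¬target → cold): {Idle, Cooling, Fan, Off}.
States satisfying EF ¬AG (¬target → cold): {Idle, Cooling, Fan, Off}.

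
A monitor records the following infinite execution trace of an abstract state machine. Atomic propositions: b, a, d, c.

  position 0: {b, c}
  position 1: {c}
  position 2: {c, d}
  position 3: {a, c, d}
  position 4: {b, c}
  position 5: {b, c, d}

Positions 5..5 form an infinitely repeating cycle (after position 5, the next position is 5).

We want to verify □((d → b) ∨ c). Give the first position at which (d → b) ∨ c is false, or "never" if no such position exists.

(d → b) ∨ c holds at every position 0..5, and those are all the positions the trace ever visits, so the invariant □((d → b) ∨ c) is never violated.

never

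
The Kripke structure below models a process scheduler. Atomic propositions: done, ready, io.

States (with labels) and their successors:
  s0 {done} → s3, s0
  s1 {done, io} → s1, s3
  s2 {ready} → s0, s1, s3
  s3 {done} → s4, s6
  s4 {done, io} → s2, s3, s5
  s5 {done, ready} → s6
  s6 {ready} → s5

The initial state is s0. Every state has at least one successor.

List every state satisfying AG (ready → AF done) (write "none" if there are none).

{s0, s1, s2, s3, s4, s5, s6}

States satisfying ready → AF done: {s0, s1, s2, s3, s4, s5, s6}.
States satisfying AG (ready → AF done): {s0, s1, s2, s3, s4, s5, s6}.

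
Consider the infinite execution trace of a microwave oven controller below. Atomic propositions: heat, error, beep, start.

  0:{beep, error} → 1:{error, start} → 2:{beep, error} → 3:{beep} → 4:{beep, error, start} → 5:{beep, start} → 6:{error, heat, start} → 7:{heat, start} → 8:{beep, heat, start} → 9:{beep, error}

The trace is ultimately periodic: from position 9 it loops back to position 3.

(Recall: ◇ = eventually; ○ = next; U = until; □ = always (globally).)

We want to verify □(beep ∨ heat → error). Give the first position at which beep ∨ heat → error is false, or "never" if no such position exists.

Check beep ∨ heat → error at each position in order: 0 ✓, 1 ✓, 2 ✓.
At position 3 the labels are {beep}, so beep ∨ heat → error is false there. This is the first violation.

3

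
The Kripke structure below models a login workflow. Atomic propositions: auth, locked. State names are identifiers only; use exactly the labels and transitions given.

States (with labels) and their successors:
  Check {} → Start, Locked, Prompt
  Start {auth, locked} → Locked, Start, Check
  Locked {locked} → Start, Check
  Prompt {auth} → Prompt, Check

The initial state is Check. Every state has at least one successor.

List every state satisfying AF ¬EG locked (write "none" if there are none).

{Check, Prompt}

States satisfying ¬EG locked: {Check, Prompt}.
States satisfying AF ¬EG locked: {Check, Prompt}.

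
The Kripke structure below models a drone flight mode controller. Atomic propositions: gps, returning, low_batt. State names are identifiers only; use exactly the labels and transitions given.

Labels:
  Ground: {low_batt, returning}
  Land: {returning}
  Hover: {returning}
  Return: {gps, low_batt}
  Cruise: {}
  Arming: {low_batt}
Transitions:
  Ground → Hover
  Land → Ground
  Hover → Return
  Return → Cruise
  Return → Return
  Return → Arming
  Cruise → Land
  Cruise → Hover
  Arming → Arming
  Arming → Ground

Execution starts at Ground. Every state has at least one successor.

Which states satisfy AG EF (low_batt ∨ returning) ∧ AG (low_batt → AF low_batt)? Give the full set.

States satisfying EF (low_batt ∨ returning): {Ground, Land, Hover, Return, Cruise, Arming}.
States satisfying AG EF (low_batt ∨ returning): {Ground, Land, Hover, Return, Cruise, Arming}.
States satisfying low_batt → AF low_batt: {Ground, Land, Hover, Return, Cruise, Arming}.
States satisfying AG (low_batt → AF low_batt): {Ground, Land, Hover, Return, Cruise, Arming}.
States satisfying AG EF (low_batt ∨ returning) ∧ AG (low_batt → AF low_batt): {Ground, Land, Hover, Return, Cruise, Arming}.

{Ground, Land, Hover, Return, Cruise, Arming}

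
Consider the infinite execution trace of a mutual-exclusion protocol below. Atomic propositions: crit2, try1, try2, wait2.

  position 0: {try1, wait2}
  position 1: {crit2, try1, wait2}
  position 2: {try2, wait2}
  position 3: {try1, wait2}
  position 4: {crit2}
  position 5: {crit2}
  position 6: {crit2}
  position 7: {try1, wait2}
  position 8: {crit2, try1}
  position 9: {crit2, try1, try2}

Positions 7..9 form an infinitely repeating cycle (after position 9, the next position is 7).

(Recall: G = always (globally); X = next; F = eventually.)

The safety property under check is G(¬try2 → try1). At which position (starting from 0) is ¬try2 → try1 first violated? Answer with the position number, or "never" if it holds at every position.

Check ¬try2 → try1 at each position in order: 0 ✓, 1 ✓, 2 ✓, 3 ✓.
At position 4 the labels are {crit2}, so ¬try2 → try1 is false there. This is the first violation.

4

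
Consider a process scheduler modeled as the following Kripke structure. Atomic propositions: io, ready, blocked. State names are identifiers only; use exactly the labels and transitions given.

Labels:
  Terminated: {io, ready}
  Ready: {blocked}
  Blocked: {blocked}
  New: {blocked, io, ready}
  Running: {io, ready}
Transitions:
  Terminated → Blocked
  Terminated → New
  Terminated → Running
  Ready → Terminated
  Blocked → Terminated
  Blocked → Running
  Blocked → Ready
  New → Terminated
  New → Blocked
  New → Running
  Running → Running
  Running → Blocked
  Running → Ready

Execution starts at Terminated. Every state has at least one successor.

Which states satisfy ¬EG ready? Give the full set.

{Ready, Blocked}

States satisfying ready: {Terminated, New, Running}.
States satisfying EG ready: {Terminated, New, Running}.
States satisfying ¬EG ready: {Ready, Blocked}.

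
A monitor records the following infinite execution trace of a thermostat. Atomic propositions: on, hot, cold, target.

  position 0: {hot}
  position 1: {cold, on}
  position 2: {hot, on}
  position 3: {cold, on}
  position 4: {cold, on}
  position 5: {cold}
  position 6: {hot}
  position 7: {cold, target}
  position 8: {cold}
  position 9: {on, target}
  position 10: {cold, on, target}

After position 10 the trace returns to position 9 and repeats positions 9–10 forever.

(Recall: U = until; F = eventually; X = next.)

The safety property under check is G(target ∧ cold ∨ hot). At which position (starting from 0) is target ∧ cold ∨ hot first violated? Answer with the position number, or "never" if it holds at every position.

Check target ∧ cold ∨ hot at each position in order: 0 ✓.
At position 1 the labels are {cold, on}, so target ∧ cold ∨ hot is false there. This is the first violation.

1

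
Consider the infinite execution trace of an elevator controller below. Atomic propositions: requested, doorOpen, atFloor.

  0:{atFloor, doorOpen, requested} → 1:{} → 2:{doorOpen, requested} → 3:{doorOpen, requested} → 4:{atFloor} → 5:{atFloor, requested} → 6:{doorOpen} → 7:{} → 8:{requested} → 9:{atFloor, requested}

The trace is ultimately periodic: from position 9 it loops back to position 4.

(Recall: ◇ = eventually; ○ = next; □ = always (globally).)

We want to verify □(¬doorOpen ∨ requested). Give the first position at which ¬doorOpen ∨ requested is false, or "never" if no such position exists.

6

Check ¬doorOpen ∨ requested at each position in order: 0 ✓, 1 ✓, 2 ✓, 3 ✓, 4 ✓, 5 ✓.
At position 6 the labels are {doorOpen}, so ¬doorOpen ∨ requested is false there. This is the first violation.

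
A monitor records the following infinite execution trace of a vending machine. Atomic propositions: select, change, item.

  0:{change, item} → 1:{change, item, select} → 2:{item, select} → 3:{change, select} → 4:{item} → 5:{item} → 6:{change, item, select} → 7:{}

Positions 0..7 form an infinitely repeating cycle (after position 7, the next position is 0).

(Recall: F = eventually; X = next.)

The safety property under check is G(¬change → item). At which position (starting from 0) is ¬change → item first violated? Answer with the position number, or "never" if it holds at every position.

7

Check ¬change → item at each position in order: 0 ✓, 1 ✓, 2 ✓, 3 ✓, 4 ✓, 5 ✓, 6 ✓.
At position 7 the labels are {}, so ¬change → item is false there. This is the first violation.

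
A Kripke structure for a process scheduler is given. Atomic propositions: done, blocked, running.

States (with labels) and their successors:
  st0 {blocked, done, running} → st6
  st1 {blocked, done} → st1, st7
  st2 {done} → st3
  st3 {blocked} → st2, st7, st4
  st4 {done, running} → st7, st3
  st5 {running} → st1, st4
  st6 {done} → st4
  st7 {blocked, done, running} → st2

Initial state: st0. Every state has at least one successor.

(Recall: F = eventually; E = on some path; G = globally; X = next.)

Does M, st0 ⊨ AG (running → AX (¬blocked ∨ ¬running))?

States satisfying running → AX (¬blocked ∨ ¬running): {st0, st1, st2, st3, st5, st6, st7}.
States satisfying AG (running → AX (¬blocked ∨ ¬running)): ∅.
st4 is reachable from st0 and violates running → AX (¬blocked ∨ ¬running), so AG fails at st0.
st0 ∉ Sat(AG (running → AX (¬blocked ∨ ¬running))).

Violated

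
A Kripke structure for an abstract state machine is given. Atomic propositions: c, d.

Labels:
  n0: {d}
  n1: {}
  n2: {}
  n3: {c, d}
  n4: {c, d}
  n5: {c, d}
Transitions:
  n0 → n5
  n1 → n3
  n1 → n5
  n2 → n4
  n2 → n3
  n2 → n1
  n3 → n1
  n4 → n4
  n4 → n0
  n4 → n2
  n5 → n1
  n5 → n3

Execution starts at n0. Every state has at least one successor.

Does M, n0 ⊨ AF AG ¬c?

Violated

States satisfying AG ¬c: ∅.
States satisfying AF AG ¬c: ∅.
There is a path from n0 along which AG ¬c never holds.
n0 ∉ Sat(AF AG ¬c).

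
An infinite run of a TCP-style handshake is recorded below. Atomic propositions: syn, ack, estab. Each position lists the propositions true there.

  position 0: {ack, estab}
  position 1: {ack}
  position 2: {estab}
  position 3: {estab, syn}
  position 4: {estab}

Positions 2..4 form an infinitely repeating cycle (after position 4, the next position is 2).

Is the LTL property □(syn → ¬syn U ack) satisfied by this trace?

syn → ¬syn U ack must hold at every position from 0 onward. It fails at position 3, so □(syn → ¬syn U ack) is false.
Positions where syn holds: 3.
Check ¬syn U ack at each: 3→fails.

Does not hold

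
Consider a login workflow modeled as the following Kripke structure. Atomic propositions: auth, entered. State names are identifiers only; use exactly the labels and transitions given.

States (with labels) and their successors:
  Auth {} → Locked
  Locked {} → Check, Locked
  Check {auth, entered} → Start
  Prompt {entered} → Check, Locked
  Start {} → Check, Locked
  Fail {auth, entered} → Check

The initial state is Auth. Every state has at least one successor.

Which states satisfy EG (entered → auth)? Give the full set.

States satisfying entered → auth: {Auth, Locked, Check, Start, Fail}.
States satisfying EG (entered → auth): {Auth, Locked, Check, Start, Fail}.

{Auth, Locked, Check, Start, Fail}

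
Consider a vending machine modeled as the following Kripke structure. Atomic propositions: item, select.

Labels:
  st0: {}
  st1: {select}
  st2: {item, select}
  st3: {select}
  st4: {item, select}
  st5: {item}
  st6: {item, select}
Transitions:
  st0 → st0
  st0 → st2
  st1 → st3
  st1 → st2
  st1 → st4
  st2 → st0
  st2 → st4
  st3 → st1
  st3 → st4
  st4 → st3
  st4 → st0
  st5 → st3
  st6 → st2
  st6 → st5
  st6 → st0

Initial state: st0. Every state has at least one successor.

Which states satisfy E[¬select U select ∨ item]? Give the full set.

States satisfying ¬select: {st0, st5}.
States satisfying select ∨ item: {st1, st2, st3, st4, st5, st6}.
States satisfying E[¬select U select ∨ item]: {st0, st1, st2, st3, st4, st5, st6}.

{st0, st1, st2, st3, st4, st5, st6}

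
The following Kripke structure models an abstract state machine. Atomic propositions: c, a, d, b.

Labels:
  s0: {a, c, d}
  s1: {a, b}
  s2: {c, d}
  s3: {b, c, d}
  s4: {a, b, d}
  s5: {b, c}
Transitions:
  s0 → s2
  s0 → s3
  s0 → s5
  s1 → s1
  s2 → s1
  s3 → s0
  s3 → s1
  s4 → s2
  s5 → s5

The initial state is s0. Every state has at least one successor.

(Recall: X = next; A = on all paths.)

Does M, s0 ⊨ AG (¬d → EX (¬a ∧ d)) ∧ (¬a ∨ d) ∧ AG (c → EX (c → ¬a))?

Does not hold

States satisfying ¬d → EX (¬a ∧ d): {s0, s2, s3, s4}.
States satisfying AG (¬d → EX (¬a ∧ d)): ∅.
States satisfying ¬a: {s2, s3, s5}.
States satisfying ¬a ∨ d: {s0, s2, s3, s4, s5}.
States satisfying c → EX (c → ¬a): {s0, s1, s2, s3, s4, s5}.
States satisfying AG (c → EX (c → ¬a)): {s0, s1, s2, s3, s4, s5}.
States satisfying (¬a ∨ d) ∧ AG (c → EX (c → ¬a)): {s0, s2, s3, s4, s5}.
States satisfying AG (¬d → EX (¬a ∧ d)) ∧ (¬a ∨ d) ∧ AG (c → EX (c → ¬a)): ∅.
s0 ∉ Sat(AG (¬d → EX (¬a ∧ d)) ∧ (¬a ∨ d) ∧ AG (c → EX (c → ¬a))).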